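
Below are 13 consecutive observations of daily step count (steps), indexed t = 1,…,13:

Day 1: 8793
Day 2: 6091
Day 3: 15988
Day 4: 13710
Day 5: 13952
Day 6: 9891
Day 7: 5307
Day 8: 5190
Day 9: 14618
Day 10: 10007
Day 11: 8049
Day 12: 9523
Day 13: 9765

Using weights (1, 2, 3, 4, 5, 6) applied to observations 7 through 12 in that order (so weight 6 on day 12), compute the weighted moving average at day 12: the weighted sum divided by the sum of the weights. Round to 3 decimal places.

Weighted sum: 1·5307 + 2·5190 + 3·14618 + 4·10007 + 5·8049 + 6·9523 = 5307 + 10380 + 43854 + 40028 + 40245 + 57138 = 196952
Weight total: 1 + 2 + 3 + 4 + 5 + 6 = 21
WMA = 196952 / 21 = 9378.667

9378.667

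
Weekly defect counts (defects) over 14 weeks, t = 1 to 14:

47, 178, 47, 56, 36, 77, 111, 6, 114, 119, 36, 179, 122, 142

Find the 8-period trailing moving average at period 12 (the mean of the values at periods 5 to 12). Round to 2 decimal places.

84.75

Sum of periods 5–12: 36 + 77 + 111 + 6 + 114 + 119 + 36 + 179 = 678
Divide by 8: 678 / 8 = 84.75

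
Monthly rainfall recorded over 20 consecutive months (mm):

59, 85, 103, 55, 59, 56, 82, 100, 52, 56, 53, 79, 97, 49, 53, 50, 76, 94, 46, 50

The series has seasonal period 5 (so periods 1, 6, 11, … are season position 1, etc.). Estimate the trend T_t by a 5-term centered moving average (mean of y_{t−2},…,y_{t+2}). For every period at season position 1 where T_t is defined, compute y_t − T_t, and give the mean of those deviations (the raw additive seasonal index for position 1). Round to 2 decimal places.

Season position 1 occurs at t = 6, 11, 16 (where T_t is defined).
t=6: T_6 = 70.4000; y_6 − T_6 = 56 − 70.4000 = -14.4000
t=11: T_11 = 67.4000; y_11 − T_11 = 53 − 67.4000 = -14.4000
t=16: T_16 = 64.4000; y_16 − T_16 = 50 − 64.4000 = -14.4000
Mean deviation: (-14.4000 + -14.4000 + -14.4000) / 3 = -14.40

-14.40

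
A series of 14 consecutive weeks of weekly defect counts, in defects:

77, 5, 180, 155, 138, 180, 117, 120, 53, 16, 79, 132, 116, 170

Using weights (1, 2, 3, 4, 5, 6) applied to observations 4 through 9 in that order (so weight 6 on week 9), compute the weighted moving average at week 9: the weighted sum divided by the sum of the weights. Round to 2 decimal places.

112.24

Weighted sum: 1·155 + 2·138 + 3·180 + 4·117 + 5·120 + 6·53 = 155 + 276 + 540 + 468 + 600 + 318 = 2357
Weight total: 1 + 2 + 3 + 4 + 5 + 6 = 21
WMA = 2357 / 21 = 112.24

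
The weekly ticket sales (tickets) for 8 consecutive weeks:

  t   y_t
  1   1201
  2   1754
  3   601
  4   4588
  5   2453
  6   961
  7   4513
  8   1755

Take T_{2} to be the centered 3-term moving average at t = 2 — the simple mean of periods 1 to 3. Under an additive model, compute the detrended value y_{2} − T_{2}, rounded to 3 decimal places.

Trend T_2 = (1201 + 1754 + 601) / 3 = 3556/3 = 1185.33333
Detrended value: 1754 − 1185.33333 = 568.667

568.667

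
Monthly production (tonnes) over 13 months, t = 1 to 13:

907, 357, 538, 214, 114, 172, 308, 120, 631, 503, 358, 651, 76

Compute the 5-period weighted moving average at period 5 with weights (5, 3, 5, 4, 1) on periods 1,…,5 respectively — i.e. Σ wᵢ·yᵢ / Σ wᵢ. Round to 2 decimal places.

514.78

Weighted sum: 5·907 + 3·357 + 5·538 + 4·214 + 1·114 = 4535 + 1071 + 2690 + 856 + 114 = 9266
Weight total: 5 + 3 + 5 + 4 + 1 = 18
WMA = 9266 / 18 = 514.78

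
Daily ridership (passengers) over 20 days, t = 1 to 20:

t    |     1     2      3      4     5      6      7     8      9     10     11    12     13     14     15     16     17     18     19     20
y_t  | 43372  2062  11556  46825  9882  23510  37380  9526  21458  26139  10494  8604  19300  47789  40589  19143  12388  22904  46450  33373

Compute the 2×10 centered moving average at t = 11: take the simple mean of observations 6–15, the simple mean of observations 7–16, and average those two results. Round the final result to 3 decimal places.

Sum over 6–15: 23510 + 37380 + 9526 + 21458 + 26139 + 10494 + 8604 + 19300 + 47789 + 40589 = 244789
Sum over 7–16: 37380 + 9526 + 21458 + 26139 + 10494 + 8604 + 19300 + 47789 + 40589 + 19143 = 240422
CMA at t=11 = (244789 + 240422) / (2·10) = 485211 / 20 = 24260.550

24260.550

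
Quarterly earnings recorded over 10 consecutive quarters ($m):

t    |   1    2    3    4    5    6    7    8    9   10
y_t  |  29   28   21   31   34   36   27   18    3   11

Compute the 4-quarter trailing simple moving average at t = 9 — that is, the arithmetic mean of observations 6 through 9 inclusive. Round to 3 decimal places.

21.000

Sum of periods 6–9: 36 + 27 + 18 + 3 = 84
Divide by 4: 84 / 4 = 21.000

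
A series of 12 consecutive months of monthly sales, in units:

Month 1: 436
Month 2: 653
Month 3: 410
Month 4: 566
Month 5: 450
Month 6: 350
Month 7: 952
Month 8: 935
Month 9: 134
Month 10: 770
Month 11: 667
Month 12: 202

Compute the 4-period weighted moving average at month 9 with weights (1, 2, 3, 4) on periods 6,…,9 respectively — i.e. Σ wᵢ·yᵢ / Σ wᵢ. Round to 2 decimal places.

Weighted sum: 1·350 + 2·952 + 3·935 + 4·134 = 350 + 1904 + 2805 + 536 = 5595
Weight total: 1 + 2 + 3 + 4 = 10
WMA = 5595 / 10 = 559.50

559.50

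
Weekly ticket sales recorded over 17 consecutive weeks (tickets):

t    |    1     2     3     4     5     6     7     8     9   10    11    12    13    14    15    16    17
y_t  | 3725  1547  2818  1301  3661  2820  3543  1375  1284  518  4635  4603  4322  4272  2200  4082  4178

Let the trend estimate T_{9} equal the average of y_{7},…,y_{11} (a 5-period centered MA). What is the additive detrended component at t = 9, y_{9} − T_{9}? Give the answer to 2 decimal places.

Trend T_9 = (3543 + 1375 + 1284 + 518 + 4635) / 5 = 11355/5 = 2271.0000
Detrended value: 1284 − 2271.0000 = -987.00

-987.00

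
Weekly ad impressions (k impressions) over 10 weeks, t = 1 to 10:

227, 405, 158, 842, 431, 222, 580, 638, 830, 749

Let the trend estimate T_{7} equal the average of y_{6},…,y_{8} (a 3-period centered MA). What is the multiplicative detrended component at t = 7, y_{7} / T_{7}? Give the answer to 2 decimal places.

Trend T_7 = (222 + 580 + 638) / 3 = 1440/3 = 480.0000
Ratio to trend: 580 / 480.0000 = 1.21

1.21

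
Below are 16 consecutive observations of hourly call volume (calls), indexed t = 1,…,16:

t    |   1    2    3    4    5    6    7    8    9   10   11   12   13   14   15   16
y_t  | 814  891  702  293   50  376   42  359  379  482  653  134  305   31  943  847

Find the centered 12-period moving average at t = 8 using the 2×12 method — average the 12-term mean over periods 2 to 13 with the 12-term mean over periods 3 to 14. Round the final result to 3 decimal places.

Sum over 2–13: 891 + 702 + 293 + 50 + 376 + 42 + 359 + 379 + 482 + 653 + 134 + 305 = 4666
Sum over 3–14: 702 + 293 + 50 + 376 + 42 + 359 + 379 + 482 + 653 + 134 + 305 + 31 = 3806
CMA at t=8 = (4666 + 3806) / (2·12) = 8472 / 24 = 353.000

353.000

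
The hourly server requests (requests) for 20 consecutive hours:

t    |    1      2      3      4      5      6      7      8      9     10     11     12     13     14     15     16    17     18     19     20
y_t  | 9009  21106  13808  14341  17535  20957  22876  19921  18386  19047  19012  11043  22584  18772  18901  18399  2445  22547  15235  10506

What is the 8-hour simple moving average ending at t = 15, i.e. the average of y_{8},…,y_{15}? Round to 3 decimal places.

Sum of periods 8–15: 19921 + 18386 + 19047 + 19012 + 11043 + 22584 + 18772 + 18901 = 147666
Divide by 8: 147666 / 8 = 18458.250

18458.250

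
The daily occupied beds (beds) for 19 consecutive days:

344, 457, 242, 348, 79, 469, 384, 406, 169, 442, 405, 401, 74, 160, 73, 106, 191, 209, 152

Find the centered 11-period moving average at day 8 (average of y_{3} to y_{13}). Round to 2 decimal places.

Sum of periods 3–13: 242 + 348 + 79 + 469 + 384 + 406 + 169 + 442 + 405 + 401 + 74 = 3419
Divide by 11: 3419 / 11 = 310.82

310.82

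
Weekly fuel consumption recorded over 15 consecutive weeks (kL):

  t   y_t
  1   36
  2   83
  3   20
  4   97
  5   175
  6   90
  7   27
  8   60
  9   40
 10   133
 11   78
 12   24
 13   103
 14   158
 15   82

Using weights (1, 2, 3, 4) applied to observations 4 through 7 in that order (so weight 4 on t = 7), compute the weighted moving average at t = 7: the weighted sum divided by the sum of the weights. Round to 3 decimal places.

Weighted sum: 1·97 + 2·175 + 3·90 + 4·27 = 97 + 350 + 270 + 108 = 825
Weight total: 1 + 2 + 3 + 4 = 10
WMA = 825 / 10 = 82.500

82.500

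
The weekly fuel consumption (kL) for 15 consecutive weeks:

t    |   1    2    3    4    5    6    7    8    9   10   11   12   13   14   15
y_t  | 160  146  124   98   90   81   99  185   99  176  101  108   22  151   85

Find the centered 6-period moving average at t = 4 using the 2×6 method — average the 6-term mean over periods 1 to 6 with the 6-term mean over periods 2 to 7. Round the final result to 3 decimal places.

111.417

Sum over 1–6: 160 + 146 + 124 + 98 + 90 + 81 = 699
Sum over 2–7: 146 + 124 + 98 + 90 + 81 + 99 = 638
CMA at t=4 = (699 + 638) / (2·6) = 1337 / 12 = 111.417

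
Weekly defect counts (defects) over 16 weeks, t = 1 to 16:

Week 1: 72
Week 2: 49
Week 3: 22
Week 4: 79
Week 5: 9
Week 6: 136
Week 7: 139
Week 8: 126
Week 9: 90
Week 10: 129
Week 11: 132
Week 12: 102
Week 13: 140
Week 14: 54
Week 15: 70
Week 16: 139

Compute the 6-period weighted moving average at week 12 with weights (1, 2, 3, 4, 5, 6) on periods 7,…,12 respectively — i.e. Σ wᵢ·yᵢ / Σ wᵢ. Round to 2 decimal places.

116.62

Weighted sum: 1·139 + 2·126 + 3·90 + 4·129 + 5·132 + 6·102 = 139 + 252 + 270 + 516 + 660 + 612 = 2449
Weight total: 1 + 2 + 3 + 4 + 5 + 6 = 21
WMA = 2449 / 21 = 116.62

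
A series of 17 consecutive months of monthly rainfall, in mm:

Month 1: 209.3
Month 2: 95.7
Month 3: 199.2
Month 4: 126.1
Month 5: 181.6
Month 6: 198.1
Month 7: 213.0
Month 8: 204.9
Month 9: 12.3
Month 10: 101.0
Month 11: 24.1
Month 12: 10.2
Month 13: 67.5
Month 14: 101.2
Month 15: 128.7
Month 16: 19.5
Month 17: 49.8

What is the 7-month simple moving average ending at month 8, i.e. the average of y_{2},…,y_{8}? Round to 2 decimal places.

174.09

Sum of periods 2–8: 95.7 + 199.2 + 126.1 + 181.6 + 198.1 + 213.0 + 204.9 = 1218.6
Divide by 7: 1218.6 / 7 = 174.09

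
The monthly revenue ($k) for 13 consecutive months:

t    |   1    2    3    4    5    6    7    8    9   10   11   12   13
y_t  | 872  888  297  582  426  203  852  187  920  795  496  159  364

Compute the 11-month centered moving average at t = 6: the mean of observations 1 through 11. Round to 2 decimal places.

592.55

Sum of periods 1–11: 872 + 888 + 297 + 582 + 426 + 203 + 852 + 187 + 920 + 795 + 496 = 6518
Divide by 11: 6518 / 11 = 592.55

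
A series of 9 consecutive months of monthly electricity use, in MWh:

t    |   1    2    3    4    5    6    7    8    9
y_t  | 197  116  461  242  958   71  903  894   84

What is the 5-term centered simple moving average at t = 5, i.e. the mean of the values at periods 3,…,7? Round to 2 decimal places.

527.00

Sum of periods 3–7: 461 + 242 + 958 + 71 + 903 = 2635
Divide by 5: 2635 / 5 = 527.00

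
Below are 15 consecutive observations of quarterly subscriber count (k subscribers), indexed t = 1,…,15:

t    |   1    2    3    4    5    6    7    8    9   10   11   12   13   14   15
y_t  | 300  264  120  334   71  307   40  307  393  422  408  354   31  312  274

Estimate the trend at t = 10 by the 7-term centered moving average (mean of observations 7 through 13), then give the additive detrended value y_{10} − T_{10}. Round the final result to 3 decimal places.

142.714

Trend T_10 = (40 + 307 + 393 + 422 + 408 + 354 + 31) / 7 = 1955/7 = 279.28571
Detrended value: 422 − 279.28571 = 142.714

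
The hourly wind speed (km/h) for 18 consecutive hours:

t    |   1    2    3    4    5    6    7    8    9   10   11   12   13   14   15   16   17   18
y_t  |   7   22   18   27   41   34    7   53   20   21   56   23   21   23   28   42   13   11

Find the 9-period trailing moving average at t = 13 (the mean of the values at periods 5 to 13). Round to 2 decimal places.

30.67

Sum of periods 5–13: 41 + 34 + 7 + 53 + 20 + 21 + 56 + 23 + 21 = 276
Divide by 9: 276 / 9 = 30.67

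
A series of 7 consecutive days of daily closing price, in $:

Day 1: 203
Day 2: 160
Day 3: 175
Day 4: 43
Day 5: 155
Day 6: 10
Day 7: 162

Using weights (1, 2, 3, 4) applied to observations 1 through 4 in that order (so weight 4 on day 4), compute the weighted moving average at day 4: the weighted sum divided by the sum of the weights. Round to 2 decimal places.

Weighted sum: 1·203 + 2·160 + 3·175 + 4·43 = 203 + 320 + 525 + 172 = 1220
Weight total: 1 + 2 + 3 + 4 = 10
WMA = 1220 / 10 = 122.00

122.00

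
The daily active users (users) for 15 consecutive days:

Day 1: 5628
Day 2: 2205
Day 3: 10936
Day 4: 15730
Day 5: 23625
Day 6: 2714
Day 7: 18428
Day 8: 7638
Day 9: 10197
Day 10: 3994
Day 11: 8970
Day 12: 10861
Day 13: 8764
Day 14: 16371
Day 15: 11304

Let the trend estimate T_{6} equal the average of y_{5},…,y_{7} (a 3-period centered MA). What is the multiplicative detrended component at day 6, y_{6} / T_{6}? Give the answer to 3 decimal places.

0.182

Trend T_6 = (23625 + 2714 + 18428) / 3 = 44767/3 = 14922.33333
Ratio to trend: 2714 / 14922.33333 = 0.182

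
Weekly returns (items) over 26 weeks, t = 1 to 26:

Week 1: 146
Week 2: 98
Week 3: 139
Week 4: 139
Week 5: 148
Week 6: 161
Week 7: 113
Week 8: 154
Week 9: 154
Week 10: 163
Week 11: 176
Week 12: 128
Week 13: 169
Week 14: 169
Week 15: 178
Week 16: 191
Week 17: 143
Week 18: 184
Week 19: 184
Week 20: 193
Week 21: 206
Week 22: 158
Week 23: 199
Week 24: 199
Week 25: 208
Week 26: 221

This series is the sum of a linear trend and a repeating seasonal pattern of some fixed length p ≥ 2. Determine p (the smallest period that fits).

First differences y_{t+1} − y_t: -48, 41, 0, 9, 13, -48, 41, 0, 9, 13, -48, 41, …
The difference pattern repeats every 5 terms and not for any smaller step, so p = 5.

5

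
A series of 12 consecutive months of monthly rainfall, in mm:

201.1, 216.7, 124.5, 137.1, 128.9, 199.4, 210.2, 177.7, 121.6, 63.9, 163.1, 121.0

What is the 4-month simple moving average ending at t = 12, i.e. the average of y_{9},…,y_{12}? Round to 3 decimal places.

117.400

Sum of periods 9–12: 121.6 + 63.9 + 163.1 + 121.0 = 469.6
Divide by 4: 469.6 / 4 = 117.400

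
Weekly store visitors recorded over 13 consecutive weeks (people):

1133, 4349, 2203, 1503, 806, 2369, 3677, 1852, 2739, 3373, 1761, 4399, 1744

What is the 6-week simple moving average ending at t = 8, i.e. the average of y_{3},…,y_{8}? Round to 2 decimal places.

Sum of periods 3–8: 2203 + 1503 + 806 + 2369 + 3677 + 1852 = 12410
Divide by 6: 12410 / 6 = 2068.33

2068.33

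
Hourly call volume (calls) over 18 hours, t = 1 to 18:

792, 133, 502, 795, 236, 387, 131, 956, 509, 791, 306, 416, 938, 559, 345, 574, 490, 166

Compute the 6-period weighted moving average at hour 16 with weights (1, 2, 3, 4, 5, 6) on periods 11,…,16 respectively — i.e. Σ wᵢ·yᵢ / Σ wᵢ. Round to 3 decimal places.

Weighted sum: 1·306 + 2·416 + 3·938 + 4·559 + 5·345 + 6·574 = 306 + 832 + 2814 + 2236 + 1725 + 3444 = 11357
Weight total: 1 + 2 + 3 + 4 + 5 + 6 = 21
WMA = 11357 / 21 = 540.810

540.810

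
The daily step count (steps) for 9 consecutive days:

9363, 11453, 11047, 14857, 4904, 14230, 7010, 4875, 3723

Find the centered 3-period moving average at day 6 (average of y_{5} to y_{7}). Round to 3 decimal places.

8714.667

Sum of periods 5–7: 4904 + 14230 + 7010 = 26144
Divide by 3: 26144 / 3 = 8714.667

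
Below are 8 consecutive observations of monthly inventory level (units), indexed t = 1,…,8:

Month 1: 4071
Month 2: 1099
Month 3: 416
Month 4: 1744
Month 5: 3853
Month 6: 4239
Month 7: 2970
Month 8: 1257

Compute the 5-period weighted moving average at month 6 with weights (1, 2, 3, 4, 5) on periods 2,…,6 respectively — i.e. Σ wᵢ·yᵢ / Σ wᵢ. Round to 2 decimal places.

Weighted sum: 1·1099 + 2·416 + 3·1744 + 4·3853 + 5·4239 = 1099 + 832 + 5232 + 15412 + 21195 = 43770
Weight total: 1 + 2 + 3 + 4 + 5 = 15
WMA = 43770 / 15 = 2918.00

2918.00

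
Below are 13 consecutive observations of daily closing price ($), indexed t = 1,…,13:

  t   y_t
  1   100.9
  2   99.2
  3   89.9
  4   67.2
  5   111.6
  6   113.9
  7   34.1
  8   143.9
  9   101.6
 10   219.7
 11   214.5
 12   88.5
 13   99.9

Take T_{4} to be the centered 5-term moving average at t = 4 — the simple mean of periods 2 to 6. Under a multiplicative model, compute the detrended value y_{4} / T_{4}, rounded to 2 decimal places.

Trend T_4 = (99.2 + 89.9 + 67.2 + 111.6 + 113.9) / 5 = 481.8/5 = 96.3600
Ratio to trend: 67.2 / 96.3600 = 0.70

0.70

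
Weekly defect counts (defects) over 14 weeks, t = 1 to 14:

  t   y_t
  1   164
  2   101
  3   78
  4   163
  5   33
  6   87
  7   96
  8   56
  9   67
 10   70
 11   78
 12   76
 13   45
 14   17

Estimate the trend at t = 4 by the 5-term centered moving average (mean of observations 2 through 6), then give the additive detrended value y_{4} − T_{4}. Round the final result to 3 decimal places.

70.600

Trend T_4 = (101 + 78 + 163 + 33 + 87) / 5 = 462/5 = 92.40000
Detrended value: 163 − 92.40000 = 70.600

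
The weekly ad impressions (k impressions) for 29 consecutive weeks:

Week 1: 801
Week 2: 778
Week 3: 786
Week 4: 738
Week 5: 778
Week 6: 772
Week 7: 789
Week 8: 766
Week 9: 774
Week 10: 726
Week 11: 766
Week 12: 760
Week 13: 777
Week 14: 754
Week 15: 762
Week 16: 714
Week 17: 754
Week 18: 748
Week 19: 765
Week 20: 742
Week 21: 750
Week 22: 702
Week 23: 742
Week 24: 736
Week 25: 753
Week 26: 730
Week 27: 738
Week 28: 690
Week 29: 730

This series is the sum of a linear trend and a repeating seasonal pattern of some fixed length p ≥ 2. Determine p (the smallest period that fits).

First differences y_{t+1} − y_t: -23, 8, -48, 40, -6, 17, -23, 8, -48, 40, -6, 17, -23, 8, …
The difference pattern repeats every 6 terms and not for any smaller step, so p = 6.

6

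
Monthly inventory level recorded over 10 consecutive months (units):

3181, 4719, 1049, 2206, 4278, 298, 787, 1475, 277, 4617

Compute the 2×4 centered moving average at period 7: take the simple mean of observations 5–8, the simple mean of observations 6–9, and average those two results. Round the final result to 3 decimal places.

1209.375

Sum over 5–8: 4278 + 298 + 787 + 1475 = 6838
Sum over 6–9: 298 + 787 + 1475 + 277 = 2837
CMA at t=7 = (6838 + 2837) / (2·4) = 9675 / 8 = 1209.375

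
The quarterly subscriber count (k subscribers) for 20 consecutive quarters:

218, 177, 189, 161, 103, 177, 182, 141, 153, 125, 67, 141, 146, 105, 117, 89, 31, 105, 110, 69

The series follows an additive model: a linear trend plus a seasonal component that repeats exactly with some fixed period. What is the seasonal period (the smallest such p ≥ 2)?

6

First differences y_{t+1} − y_t: -41, 12, -28, -58, 74, 5, -41, 12, -28, -58, 74, 5, -41, 12, …
The difference pattern repeats every 6 terms and not for any smaller step, so p = 6.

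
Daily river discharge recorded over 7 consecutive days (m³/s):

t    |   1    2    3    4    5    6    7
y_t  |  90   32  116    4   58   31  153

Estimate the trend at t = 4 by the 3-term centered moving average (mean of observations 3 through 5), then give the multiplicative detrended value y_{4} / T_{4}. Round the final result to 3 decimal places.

0.067

Trend T_4 = (116 + 4 + 58) / 3 = 178/3 = 59.33333
Ratio to trend: 4 / 59.33333 = 0.067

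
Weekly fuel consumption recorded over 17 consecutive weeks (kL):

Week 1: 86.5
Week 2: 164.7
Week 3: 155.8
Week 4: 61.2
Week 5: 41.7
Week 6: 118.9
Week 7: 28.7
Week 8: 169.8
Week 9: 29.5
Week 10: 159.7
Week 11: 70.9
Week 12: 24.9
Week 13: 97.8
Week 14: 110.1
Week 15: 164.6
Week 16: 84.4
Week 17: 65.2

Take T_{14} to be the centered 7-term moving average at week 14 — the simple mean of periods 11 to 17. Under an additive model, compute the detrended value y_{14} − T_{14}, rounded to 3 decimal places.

21.829

Trend T_14 = (70.9 + 24.9 + 97.8 + 110.1 + 164.6 + 84.4 + 65.2) / 7 = 617.9/7 = 88.27143
Detrended value: 110.1 − 88.27143 = 21.829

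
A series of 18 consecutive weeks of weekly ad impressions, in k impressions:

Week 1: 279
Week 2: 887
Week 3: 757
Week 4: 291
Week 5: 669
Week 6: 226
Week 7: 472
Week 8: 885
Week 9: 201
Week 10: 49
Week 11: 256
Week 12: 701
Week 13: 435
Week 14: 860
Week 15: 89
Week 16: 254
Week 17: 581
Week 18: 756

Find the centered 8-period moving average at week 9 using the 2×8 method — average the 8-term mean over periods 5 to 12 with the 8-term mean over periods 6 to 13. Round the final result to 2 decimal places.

417.75

Sum over 5–12: 669 + 226 + 472 + 885 + 201 + 49 + 256 + 701 = 3459
Sum over 6–13: 226 + 472 + 885 + 201 + 49 + 256 + 701 + 435 = 3225
CMA at t=9 = (3459 + 3225) / (2·8) = 6684 / 16 = 417.75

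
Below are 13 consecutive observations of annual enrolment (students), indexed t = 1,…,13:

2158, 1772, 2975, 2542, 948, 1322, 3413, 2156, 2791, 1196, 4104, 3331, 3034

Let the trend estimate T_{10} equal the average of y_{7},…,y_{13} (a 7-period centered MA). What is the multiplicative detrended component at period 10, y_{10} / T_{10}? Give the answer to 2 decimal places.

Trend T_10 = (3413 + 2156 + 2791 + 1196 + 4104 + 3331 + 3034) / 7 = 20025/7 = 2860.7143
Ratio to trend: 1196 / 2860.7143 = 0.42

0.42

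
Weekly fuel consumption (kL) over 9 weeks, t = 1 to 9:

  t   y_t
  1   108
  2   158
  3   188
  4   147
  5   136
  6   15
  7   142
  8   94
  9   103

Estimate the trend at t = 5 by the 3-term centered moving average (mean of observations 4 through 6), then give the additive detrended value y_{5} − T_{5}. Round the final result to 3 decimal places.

36.667

Trend T_5 = (147 + 136 + 15) / 3 = 298/3 = 99.33333
Detrended value: 136 − 99.33333 = 36.667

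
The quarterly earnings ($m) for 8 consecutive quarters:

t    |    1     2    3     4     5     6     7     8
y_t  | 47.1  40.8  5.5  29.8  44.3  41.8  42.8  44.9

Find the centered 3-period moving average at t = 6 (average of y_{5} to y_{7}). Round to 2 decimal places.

Sum of periods 5–7: 44.3 + 41.8 + 42.8 = 128.9
Divide by 3: 128.9 / 3 = 42.97

42.97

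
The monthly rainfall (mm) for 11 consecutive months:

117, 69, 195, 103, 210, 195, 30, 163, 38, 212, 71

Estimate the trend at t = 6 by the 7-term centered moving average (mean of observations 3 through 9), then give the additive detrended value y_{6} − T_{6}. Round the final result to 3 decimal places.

Trend T_6 = (195 + 103 + 210 + 195 + 30 + 163 + 38) / 7 = 934/7 = 133.42857
Detrended value: 195 − 133.42857 = 61.571

61.571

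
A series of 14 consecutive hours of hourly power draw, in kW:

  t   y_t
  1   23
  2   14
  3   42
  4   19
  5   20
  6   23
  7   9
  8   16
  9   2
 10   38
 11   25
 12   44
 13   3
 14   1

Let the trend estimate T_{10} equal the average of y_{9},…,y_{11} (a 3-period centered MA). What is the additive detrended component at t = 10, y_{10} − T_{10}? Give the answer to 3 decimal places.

Trend T_10 = (2 + 38 + 25) / 3 = 65/3 = 21.66667
Detrended value: 38 − 21.66667 = 16.333

16.333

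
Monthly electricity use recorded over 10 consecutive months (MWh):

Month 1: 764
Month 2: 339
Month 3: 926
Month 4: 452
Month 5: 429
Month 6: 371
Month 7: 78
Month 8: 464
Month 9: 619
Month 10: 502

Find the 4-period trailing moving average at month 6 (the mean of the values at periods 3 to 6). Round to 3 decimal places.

544.500

Sum of periods 3–6: 926 + 452 + 429 + 371 = 2178
Divide by 4: 2178 / 4 = 544.500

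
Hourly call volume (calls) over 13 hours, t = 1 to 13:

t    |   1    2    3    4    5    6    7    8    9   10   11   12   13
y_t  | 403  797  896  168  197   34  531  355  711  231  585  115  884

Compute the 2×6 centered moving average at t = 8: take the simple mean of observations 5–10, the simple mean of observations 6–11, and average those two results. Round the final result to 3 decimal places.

375.500

Sum over 5–10: 197 + 34 + 531 + 355 + 711 + 231 = 2059
Sum over 6–11: 34 + 531 + 355 + 711 + 231 + 585 = 2447
CMA at t=8 = (2059 + 2447) / (2·6) = 4506 / 12 = 375.500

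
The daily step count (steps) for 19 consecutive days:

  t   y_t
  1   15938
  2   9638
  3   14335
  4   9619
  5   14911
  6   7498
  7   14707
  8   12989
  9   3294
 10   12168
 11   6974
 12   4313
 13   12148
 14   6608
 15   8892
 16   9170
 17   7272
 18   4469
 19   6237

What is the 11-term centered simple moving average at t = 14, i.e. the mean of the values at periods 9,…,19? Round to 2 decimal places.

7413.18

Sum of periods 9–19: 3294 + 12168 + 6974 + 4313 + 12148 + 6608 + 8892 + 9170 + 7272 + 4469 + 6237 = 81545
Divide by 11: 81545 / 11 = 7413.18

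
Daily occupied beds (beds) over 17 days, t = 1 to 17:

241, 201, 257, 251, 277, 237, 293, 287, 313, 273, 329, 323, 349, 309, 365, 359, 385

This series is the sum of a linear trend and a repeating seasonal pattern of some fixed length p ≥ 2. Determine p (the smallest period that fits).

First differences y_{t+1} − y_t: -40, 56, -6, 26, -40, 56, -6, 26, -40, 56, …
The difference pattern repeats every 4 terms and not for any smaller step, so p = 4.

4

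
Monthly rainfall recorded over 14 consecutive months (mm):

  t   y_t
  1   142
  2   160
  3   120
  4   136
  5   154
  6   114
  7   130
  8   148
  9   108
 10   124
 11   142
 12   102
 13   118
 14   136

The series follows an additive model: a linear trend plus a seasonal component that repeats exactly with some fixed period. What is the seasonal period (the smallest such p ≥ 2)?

3

First differences y_{t+1} − y_t: 18, -40, 16, 18, -40, 16, 18, -40, …
The difference pattern repeats every 3 terms and not for any smaller step, so p = 3.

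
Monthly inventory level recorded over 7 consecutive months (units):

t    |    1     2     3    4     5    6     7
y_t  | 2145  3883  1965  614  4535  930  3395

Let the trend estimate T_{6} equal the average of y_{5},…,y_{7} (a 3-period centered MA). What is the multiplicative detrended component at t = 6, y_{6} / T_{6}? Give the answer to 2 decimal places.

Trend T_6 = (4535 + 930 + 3395) / 3 = 8860/3 = 2953.3333
Ratio to trend: 930 / 2953.3333 = 0.31

0.31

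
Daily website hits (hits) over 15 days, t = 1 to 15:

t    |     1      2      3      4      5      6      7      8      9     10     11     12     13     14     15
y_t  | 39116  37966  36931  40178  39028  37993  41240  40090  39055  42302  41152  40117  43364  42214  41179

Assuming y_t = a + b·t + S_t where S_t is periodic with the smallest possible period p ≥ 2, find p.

First differences y_{t+1} − y_t: -1150, -1035, 3247, -1150, -1035, 3247, -1150, -1035, …
The difference pattern repeats every 3 terms and not for any smaller step, so p = 3.

3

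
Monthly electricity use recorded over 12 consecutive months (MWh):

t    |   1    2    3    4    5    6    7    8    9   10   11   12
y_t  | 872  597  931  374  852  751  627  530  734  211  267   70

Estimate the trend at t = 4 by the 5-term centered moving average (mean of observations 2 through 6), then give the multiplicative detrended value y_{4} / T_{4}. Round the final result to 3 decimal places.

0.534

Trend T_4 = (597 + 931 + 374 + 852 + 751) / 5 = 3505/5 = 701.00000
Ratio to trend: 374 / 701.00000 = 0.534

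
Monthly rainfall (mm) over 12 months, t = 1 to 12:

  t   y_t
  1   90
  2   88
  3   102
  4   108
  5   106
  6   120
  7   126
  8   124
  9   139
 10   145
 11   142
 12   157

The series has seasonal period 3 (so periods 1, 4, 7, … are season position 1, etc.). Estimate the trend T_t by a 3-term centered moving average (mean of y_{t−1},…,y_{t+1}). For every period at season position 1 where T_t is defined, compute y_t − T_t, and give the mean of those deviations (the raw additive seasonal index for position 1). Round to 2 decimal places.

Season position 1 occurs at t = 4, 7, 10 (where T_t is defined).
t=4: T_4 = 105.3333; y_4 − T_4 = 108 − 105.3333 = 2.6667
t=7: T_7 = 123.3333; y_7 − T_7 = 126 − 123.3333 = 2.6667
t=10: T_10 = 142.0000; y_10 − T_10 = 145 − 142.0000 = 3.0000
Mean deviation: (2.6667 + 2.6667 + 3.0000) / 3 = 2.78

2.78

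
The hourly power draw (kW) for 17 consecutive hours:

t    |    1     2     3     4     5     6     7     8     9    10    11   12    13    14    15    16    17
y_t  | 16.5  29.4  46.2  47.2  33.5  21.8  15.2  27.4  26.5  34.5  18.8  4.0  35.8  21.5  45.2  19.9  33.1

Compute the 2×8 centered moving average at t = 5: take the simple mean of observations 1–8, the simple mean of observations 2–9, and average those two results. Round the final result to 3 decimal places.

Sum over 1–8: 16.5 + 29.4 + 46.2 + 47.2 + 33.5 + 21.8 + 15.2 + 27.4 = 237.2
Sum over 2–9: 29.4 + 46.2 + 47.2 + 33.5 + 21.8 + 15.2 + 27.4 + 26.5 = 247.2
CMA at t=5 = (237.2 + 247.2) / (2·8) = 484.4 / 16 = 30.275

30.275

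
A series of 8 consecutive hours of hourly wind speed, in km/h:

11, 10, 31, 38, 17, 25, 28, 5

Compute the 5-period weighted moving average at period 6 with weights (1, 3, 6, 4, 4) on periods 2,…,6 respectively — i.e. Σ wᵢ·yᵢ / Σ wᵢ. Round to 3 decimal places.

Weighted sum: 1·10 + 3·31 + 6·38 + 4·17 + 4·25 = 10 + 93 + 228 + 68 + 100 = 499
Weight total: 1 + 3 + 6 + 4 + 4 = 18
WMA = 499 / 18 = 27.722

27.722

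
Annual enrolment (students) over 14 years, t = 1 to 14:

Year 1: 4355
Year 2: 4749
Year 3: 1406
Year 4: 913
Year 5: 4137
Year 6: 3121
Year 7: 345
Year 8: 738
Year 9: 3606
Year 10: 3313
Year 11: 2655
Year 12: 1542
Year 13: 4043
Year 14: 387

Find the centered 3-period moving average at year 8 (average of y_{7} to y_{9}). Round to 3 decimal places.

Sum of periods 7–9: 345 + 738 + 3606 = 4689
Divide by 3: 4689 / 3 = 1563.000

1563.000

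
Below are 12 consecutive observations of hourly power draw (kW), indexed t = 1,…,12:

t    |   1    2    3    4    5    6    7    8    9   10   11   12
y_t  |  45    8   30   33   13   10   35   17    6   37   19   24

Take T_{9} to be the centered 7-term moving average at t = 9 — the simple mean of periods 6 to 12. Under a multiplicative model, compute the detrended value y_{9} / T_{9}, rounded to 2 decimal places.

0.28

Trend T_9 = (10 + 35 + 17 + 6 + 37 + 19 + 24) / 7 = 148/7 = 21.1429
Ratio to trend: 6 / 21.1429 = 0.28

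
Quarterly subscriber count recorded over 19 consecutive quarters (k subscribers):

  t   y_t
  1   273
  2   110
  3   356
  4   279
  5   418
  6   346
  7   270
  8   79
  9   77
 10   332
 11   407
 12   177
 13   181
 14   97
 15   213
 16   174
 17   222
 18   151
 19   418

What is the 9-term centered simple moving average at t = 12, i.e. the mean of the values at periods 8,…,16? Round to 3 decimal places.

Sum of periods 8–16: 79 + 77 + 332 + 407 + 177 + 181 + 97 + 213 + 174 = 1737
Divide by 9: 1737 / 9 = 193.000

193.000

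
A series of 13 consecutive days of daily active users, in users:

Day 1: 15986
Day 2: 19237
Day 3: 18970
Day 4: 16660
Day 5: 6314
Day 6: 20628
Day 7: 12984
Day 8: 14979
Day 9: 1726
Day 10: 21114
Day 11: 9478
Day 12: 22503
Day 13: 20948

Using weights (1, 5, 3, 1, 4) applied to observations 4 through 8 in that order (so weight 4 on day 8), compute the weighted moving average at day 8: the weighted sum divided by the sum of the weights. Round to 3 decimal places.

13072.429

Weighted sum: 1·16660 + 5·6314 + 3·20628 + 1·12984 + 4·14979 = 16660 + 31570 + 61884 + 12984 + 59916 = 183014
Weight total: 1 + 5 + 3 + 1 + 4 = 14
WMA = 183014 / 14 = 13072.429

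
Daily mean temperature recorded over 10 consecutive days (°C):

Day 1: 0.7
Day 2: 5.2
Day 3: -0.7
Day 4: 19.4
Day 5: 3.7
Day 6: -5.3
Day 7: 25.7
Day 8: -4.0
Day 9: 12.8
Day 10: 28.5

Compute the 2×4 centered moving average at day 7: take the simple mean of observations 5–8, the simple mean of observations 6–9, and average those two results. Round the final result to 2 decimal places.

Sum over 5–8: 3.7 + (-5.3) + 25.7 + (-4.0) = 20.1
Sum over 6–9: (-5.3) + 25.7 + (-4.0) + 12.8 = 29.2
CMA at t=7 = (20.1 + 29.2) / (2·4) = 49.3 / 8 = 6.16

6.16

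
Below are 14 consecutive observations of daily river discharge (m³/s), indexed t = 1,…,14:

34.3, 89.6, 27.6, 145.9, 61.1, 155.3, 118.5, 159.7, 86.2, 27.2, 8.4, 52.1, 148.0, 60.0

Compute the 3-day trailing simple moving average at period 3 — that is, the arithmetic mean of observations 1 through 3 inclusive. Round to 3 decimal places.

Sum of periods 1–3: 34.3 + 89.6 + 27.6 = 151.5
Divide by 3: 151.5 / 3 = 50.500

50.500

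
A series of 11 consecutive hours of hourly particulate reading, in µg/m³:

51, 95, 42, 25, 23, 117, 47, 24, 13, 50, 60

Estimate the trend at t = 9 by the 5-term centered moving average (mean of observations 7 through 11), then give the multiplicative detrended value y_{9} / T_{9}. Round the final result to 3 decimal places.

0.335

Trend T_9 = (47 + 24 + 13 + 50 + 60) / 5 = 194/5 = 38.80000
Ratio to trend: 13 / 38.80000 = 0.335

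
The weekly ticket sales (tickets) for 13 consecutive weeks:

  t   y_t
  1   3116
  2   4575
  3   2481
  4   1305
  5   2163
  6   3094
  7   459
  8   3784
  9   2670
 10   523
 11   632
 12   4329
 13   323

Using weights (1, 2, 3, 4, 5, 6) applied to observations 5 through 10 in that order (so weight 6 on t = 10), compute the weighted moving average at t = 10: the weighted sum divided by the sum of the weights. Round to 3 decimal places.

Weighted sum: 1·2163 + 2·3094 + 3·459 + 4·3784 + 5·2670 + 6·523 = 2163 + 6188 + 1377 + 15136 + 13350 + 3138 = 41352
Weight total: 1 + 2 + 3 + 4 + 5 + 6 = 21
WMA = 41352 / 21 = 1969.143

1969.143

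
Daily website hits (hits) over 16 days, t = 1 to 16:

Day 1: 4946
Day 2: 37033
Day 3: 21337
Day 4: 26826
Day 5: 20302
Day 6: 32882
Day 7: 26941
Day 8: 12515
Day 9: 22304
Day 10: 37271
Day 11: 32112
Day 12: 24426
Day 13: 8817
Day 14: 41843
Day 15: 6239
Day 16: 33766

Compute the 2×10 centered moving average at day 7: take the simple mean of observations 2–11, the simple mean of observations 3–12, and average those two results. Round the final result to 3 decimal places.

26321.950

Sum over 2–11: 37033 + 21337 + 26826 + 20302 + 32882 + 26941 + 12515 + 22304 + 37271 + 32112 = 269523
Sum over 3–12: 21337 + 26826 + 20302 + 32882 + 26941 + 12515 + 22304 + 37271 + 32112 + 24426 = 256916
CMA at t=7 = (269523 + 256916) / (2·10) = 526439 / 20 = 26321.950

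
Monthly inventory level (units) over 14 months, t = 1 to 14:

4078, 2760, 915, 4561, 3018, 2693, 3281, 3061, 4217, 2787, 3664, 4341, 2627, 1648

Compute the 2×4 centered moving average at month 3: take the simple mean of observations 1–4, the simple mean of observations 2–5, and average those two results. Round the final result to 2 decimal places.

2946.00

Sum over 1–4: 4078 + 2760 + 915 + 4561 = 12314
Sum over 2–5: 2760 + 915 + 4561 + 3018 = 11254
CMA at t=3 = (12314 + 11254) / (2·4) = 23568 / 8 = 2946.00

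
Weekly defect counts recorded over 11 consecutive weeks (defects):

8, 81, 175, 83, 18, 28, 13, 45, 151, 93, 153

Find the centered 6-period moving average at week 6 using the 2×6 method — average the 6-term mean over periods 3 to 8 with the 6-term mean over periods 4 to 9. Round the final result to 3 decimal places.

Sum over 3–8: 175 + 83 + 18 + 28 + 13 + 45 = 362
Sum over 4–9: 83 + 18 + 28 + 13 + 45 + 151 = 338
CMA at t=6 = (362 + 338) / (2·6) = 700 / 12 = 58.333

58.333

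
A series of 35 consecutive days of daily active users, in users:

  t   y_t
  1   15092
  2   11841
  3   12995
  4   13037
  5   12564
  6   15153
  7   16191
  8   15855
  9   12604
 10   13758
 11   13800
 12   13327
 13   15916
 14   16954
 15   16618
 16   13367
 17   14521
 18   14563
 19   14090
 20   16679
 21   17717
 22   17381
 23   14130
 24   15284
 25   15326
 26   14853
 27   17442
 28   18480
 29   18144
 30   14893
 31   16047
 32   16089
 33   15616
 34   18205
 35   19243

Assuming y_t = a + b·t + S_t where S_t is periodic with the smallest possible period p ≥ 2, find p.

First differences y_{t+1} − y_t: -3251, 1154, 42, -473, 2589, 1038, -336, -3251, 1154, 42, -473, 2589, 1038, -336, -3251, 1154, …
The difference pattern repeats every 7 terms and not for any smaller step, so p = 7.

7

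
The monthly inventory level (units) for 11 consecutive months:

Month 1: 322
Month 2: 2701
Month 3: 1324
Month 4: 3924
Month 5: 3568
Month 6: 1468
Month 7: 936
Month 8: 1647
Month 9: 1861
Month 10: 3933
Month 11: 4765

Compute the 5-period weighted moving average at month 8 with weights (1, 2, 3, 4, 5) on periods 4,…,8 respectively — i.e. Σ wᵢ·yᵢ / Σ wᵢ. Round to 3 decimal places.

Weighted sum: 1·3924 + 2·3568 + 3·1468 + 4·936 + 5·1647 = 3924 + 7136 + 4404 + 3744 + 8235 = 27443
Weight total: 1 + 2 + 3 + 4 + 5 = 15
WMA = 27443 / 15 = 1829.533

1829.533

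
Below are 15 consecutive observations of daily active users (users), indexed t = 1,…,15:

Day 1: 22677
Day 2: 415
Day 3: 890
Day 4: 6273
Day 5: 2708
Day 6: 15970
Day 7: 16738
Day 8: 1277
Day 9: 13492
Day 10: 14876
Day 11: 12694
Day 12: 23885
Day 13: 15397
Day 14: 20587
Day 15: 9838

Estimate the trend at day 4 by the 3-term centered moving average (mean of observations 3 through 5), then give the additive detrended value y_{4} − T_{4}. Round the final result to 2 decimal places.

Trend T_4 = (890 + 6273 + 2708) / 3 = 9871/3 = 3290.3333
Detrended value: 6273 − 3290.3333 = 2982.67

2982.67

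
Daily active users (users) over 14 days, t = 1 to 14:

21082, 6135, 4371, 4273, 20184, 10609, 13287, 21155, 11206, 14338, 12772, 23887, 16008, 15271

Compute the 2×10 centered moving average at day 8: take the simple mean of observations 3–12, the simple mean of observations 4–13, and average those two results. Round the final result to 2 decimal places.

14190.05

Sum over 3–12: 4371 + 4273 + 20184 + 10609 + 13287 + 21155 + 11206 + 14338 + 12772 + 23887 = 136082
Sum over 4–13: 4273 + 20184 + 10609 + 13287 + 21155 + 11206 + 14338 + 12772 + 23887 + 16008 = 147719
CMA at t=8 = (136082 + 147719) / (2·10) = 283801 / 20 = 14190.05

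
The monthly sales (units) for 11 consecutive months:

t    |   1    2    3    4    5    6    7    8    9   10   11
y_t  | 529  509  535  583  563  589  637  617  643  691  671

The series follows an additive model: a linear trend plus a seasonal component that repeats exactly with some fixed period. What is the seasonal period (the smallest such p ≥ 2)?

First differences y_{t+1} − y_t: -20, 26, 48, -20, 26, 48, -20, 26, …
The difference pattern repeats every 3 terms and not for any smaller step, so p = 3.

3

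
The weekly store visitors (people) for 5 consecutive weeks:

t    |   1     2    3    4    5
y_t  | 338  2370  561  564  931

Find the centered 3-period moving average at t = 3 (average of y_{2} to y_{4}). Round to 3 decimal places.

1165.000

Sum of periods 2–4: 2370 + 561 + 564 = 3495
Divide by 3: 3495 / 3 = 1165.000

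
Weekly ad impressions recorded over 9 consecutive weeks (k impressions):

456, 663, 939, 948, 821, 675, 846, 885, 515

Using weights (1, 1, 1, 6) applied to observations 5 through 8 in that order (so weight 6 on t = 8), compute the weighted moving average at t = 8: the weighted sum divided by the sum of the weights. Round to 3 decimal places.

Weighted sum: 1·821 + 1·675 + 1·846 + 6·885 = 821 + 675 + 846 + 5310 = 7652
Weight total: 1 + 1 + 1 + 6 = 9
WMA = 7652 / 9 = 850.222

850.222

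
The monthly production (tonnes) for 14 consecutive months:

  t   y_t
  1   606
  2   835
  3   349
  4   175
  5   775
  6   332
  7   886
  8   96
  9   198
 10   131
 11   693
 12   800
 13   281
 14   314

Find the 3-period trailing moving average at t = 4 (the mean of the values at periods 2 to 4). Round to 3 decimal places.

453.000

Sum of periods 2–4: 835 + 349 + 175 = 1359
Divide by 3: 1359 / 3 = 453.000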